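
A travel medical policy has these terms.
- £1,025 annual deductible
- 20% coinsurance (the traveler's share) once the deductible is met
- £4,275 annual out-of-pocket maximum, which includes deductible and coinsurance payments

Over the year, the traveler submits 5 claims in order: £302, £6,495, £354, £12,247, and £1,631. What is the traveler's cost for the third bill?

#1 (£302): fully absorbed by the deductible. Cost to traveler: £302. OOP to date £302.
#2 (£6,495): £723 finishes the deductible; £5,772 goes to coinsurance; coinsurance £5,772 × 20% = £1,154.40. Traveler pays £1,877.40; OOP now £2,179.40.
#3 (£354): deductible met; 20% of £354 = £70.80. Traveler pays £70.80; OOP now £2,250.20.

£70.80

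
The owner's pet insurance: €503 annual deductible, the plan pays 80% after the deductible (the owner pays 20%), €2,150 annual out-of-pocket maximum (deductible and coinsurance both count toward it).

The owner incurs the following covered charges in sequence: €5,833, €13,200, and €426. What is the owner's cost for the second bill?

Claim 1 (€5,833): €503 to deductible, leaving €5,330; owner's 20% is €1,066. Owner pays €1,569; OOP now €1,569.
Claim 2 (€13,200): deductible already satisfied, so owner's share is 20% × €13,200 = €2,640. Adding that to €1,569 gives €4,209, past the €2,150 cap; owner pays only €2,150 − €1,569 = €581.

€581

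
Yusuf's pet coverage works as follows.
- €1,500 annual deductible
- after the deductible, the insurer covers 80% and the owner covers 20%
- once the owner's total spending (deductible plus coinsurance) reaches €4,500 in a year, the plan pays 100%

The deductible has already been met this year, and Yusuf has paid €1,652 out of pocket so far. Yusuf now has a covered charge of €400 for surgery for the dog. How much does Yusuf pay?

With the deductible met, the entire €400 is subject to coinsurance.
20% of €400 = €80 falls to the owner.
Total out-of-pocket so far would be €1,652 + €80 = €1,732, below the €4,500 cap — no reduction.

€80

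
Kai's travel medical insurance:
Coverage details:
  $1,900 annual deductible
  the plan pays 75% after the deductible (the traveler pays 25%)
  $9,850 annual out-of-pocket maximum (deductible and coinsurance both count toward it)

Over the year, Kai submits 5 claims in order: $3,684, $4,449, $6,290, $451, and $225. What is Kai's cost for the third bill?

$1,572.50

#1 ($3,684): $1,900 to deductible, leaving $1,784; 25% of $1,784 = $446. Cost to traveler: $2,346. OOP to date $2,346.
#2 ($4,449): 25% coinsurance on $4,449 = $1,112.25. Cost to traveler: $1,112.25. OOP to date $3,458.25.
#3 ($6,290): deductible met; 25% of $6,290 = $1,572.50. Traveler owes $1,572.50 (running OOP $5,030.75).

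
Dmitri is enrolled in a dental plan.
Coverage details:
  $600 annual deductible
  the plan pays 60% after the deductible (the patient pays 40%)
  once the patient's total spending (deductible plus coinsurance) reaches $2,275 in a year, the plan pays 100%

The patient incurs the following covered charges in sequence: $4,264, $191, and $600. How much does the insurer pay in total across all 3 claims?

$2,780

Claim 1 ($4,264): deductible takes $600, $3,664 remains; coinsurance $3,664 × 40% = $1,465.60. Cost to patient: $2,065.60. OOP to date $2,065.60. Plan pays $4,264 − $2,065.60 = $2,198.40.
Claim 2 ($191): deductible already satisfied, so patient's share is 40% × $191 = $76.40. Cost to patient: $76.40. OOP to date $2,142. Insurer: $191 − $76.40 = $114.60.
Claim 3 ($600): 40% coinsurance on $600 = $240. Adding that to $2,142 gives $2,382, past the $2,275 cap; patient pays only $2,275 − $2,142 = $133. Insurer: $600 − $133 = $467.
Insurer total = bills − patient's total = $5,055 − $2,275 = $2,780.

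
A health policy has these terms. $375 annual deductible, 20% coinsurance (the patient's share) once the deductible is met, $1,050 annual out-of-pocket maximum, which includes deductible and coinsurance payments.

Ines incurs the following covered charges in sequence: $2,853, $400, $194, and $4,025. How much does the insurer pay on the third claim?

#1 ($2,853): $375 finishes the deductible; $2,478 goes to coinsurance; coinsurance $2,478 × 20% = $495.60. Patient owes $870.60 (running OOP $870.60). Insurer: $2,853 − $870.60 = $1,982.40.
#2 ($400): 20% coinsurance on $400 = $80. Cost to patient: $80. OOP to date $950.60. Plan pays $400 − $80 = $320.
#3 ($194): deductible already satisfied, so patient's share is 20% × $194 = $38.80. Patient pays $38.80; OOP now $989.40. Plan pays $194 − $38.80 = $155.20.

$155.20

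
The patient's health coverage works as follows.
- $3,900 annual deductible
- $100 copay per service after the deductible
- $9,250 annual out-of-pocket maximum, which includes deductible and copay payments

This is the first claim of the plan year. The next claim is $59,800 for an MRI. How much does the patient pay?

The full $3,900 deductible is still open; $3,900 of this bill applies to it.
The remaining $55,900 (= $59,800 − $3,900) moves to the copay.
Copay on this service: $100.
That puts the patient's cost at $3,900 + $100 = $4,000 before any cap.
Cumulative spending $0 + $4,000 = $4,000 stays under the $9,250 maximum.

$4,000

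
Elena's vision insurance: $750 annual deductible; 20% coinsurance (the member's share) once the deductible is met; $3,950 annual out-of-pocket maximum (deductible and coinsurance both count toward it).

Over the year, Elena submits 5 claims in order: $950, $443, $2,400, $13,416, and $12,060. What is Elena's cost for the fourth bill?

$2,591.40

Claim 1 — $950: $750 finishes the deductible; $200 goes to coinsurance; member's 20% is $40. Member pays $790; OOP now $790.
Claim 2 — $443: deductible already satisfied, so member's share is 20% × $443 = $88.60. Member pays $88.60; OOP now $878.60.
Claim 3 — $2,400: deductible already satisfied, so member's share is 20% × $2,400 = $480. Cost to member: $480. OOP to date $1,358.60.
Claim 4 — $13,416: 20% coinsurance on $13,416 = $2,683.20. OOP would hit $4,041.80 > $3,950, so the cap limits the member to $3,950 − $1,358.60 = $2,591.40.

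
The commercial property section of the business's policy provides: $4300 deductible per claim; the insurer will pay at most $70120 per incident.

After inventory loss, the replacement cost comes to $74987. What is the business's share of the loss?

Less the $4300 deductible: $74987 − $4300 = $70687.
The $70120 per-incident cap binds; insurer pays $70120.
The business bears the rest of the original loss: $74987 − $70120 = $4867.

$4867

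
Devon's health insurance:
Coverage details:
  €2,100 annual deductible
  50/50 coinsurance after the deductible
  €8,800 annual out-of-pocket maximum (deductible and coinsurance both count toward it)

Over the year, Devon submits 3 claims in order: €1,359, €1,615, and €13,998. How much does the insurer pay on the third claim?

€7,735

Claim 1 — €1,359: entire amount goes to the deductible. Patient pays €1,359; OOP now €1,359. Insurer: €1,359 − €1,359 = €0.
Claim 2 — €1,615: €741 to deductible, leaving €874; 50% of €874 = €437. Cost to patient: €1,178. OOP to date €2,537. Insurer: €1,615 − €1,178 = €437.
Claim 3 — €13,998: deductible already satisfied, so patient's share is 50% × €13,998 = €6,999. OOP would hit €9,536 > €8,800, so the cap limits the patient to €8,800 − €2,537 = €6,263. Plan pays €13,998 − €6,263 = €7,735.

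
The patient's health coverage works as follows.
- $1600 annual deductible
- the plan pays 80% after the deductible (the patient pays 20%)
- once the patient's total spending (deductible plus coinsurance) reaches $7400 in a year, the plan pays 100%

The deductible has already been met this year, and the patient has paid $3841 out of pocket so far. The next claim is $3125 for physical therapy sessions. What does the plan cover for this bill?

$2500

The deductible is already satisfied, so the full bill goes to coinsurance.
20% of $3125 = $625 falls to the patient.
Total out-of-pocket so far would be $3841 + $625 = $4466, below the $7400 cap — no reduction.
The plan picks up $3125 − $625 = $2500.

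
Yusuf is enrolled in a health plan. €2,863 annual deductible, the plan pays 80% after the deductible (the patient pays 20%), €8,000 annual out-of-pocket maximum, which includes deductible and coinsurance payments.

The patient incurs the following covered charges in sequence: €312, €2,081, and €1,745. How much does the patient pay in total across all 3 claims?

€3,118

Claim 1 — €312: entire amount goes to the deductible. Patient owes €312 (running OOP €312).
Claim 2 — €2,081: all of it applies to the deductible. Patient pays €2,081; OOP now €2,393.
Claim 3 — €1,745: €470 to deductible, leaving €1,275; 20% of €1,275 = €255. Patient pays €725; OOP now €3,118.
Summing the patient's payments: €312 + €2,081 + €725 = €3,118.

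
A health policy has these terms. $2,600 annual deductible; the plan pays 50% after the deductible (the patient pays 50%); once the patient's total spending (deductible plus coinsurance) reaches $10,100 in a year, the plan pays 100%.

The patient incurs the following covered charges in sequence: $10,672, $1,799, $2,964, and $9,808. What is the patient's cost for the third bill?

$1,482

#1 ($10,672): $2,600 finishes the deductible; $8,072 goes to coinsurance; patient's 50% is $4,036. Cost to patient: $6,636. OOP to date $6,636.
#2 ($1,799): deductible met; 50% of $1,799 = $899.50. Patient owes $899.50 (running OOP $7,535.50).
#3 ($2,964): 50% coinsurance on $2,964 = $1,482. Cost to patient: $1,482. OOP to date $9,017.50.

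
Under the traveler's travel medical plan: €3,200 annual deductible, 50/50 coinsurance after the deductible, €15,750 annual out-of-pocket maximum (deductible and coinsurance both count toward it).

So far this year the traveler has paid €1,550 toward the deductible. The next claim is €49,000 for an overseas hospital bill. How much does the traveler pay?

Remaining deductible: €3,200 − €1,550 = €1,650.
That leaves €49,000 − €1,650 = €47,350 for coinsurance.
50% of €47,350 = €23,675 falls to the traveler.
So the traveler owes €1,650 + €23,675 = €25,325 before any cap.
That would bring total out-of-pocket to €26,875, past the €15,750 cap. The traveler is capped at €15,750 − €1,550 = €14,200 on this claim.

€14,200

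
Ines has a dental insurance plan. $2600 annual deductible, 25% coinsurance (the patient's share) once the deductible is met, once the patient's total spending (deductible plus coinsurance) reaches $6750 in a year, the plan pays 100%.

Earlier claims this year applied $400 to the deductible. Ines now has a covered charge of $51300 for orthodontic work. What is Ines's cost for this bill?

$6350

Remaining deductible: $2600 − $400 = $2200.
The remaining $49100 (= $51300 − $2200) moves to coinsurance.
Coinsurance: $49100 × 25% = $12275.
So the patient owes $2200 + $12275 = $14475 before any cap.
Adding $14475 to the $400 already spent would give $14875, which exceeds the $6750 cap; the patient pays just $6750 − $400 = $6350.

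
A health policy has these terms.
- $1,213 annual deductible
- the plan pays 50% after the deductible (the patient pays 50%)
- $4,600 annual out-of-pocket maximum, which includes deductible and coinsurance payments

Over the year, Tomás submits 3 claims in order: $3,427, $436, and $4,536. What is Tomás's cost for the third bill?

Claim 1 ($3,427): $1,213 finishes the deductible; $2,214 goes to coinsurance; 50% of $2,214 = $1,107. Patient owes $2,320 (running OOP $2,320).
Claim 2 ($436): deductible already satisfied, so patient's share is 50% × $436 = $218. Patient pays $218; OOP now $2,538.
Claim 3 ($4,536): 50% coinsurance on $4,536 = $2,268. OOP would hit $4,806 > $4,600, so the cap limits the patient to $4,600 − $2,538 = $2,062.

$2,062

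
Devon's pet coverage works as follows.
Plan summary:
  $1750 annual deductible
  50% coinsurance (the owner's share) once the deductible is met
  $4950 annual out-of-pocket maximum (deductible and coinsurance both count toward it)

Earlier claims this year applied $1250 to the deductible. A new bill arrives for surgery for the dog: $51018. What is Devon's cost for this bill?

$3700

Deductible still to meet: $1750 − $1250 = $500.
The remaining $50518 (= $51018 − $500) moves to coinsurance.
50% of $50518 = $25259 falls to the owner.
That puts the owner's cost at $500 + $25259 = $25759 before any cap.
Adding $25759 to the $1250 already spent would give $27009, which exceeds the $4950 cap; the owner pays just $4950 − $1250 = $3700.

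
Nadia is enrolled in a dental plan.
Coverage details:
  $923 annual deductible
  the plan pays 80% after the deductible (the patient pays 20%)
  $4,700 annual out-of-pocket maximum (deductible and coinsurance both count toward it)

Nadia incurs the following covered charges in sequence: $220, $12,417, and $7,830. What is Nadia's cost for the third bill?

$1,434.20

Claim 1 — $220: fully absorbed by the deductible. Patient owes $220 (running OOP $220).
Claim 2 — $12,417: $703 to deductible, leaving $11,714; coinsurance $11,714 × 20% = $2,342.80. Cost to patient: $3,045.80. OOP to date $3,265.80.
Claim 3 — $7,830: deductible met; 20% of $7,830 = $1,566. That would push OOP to $4,831.80, over the $4,700 cap, so patient pays $4,700 − $3,265.80 = $1,434.20.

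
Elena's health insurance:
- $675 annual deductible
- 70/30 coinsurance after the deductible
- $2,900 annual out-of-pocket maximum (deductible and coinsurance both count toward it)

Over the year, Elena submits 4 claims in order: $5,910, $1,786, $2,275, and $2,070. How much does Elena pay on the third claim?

$118.70

#1 ($5,910): $675 to deductible, leaving $5,235; coinsurance $5,235 × 30% = $1,570.50. Patient owes $2,245.50 (running OOP $2,245.50).
#2 ($1,786): 30% coinsurance on $1,786 = $535.80. Patient pays $535.80; OOP now $2,781.30.
#3 ($2,275): deductible already satisfied, so patient's share is 30% × $2,275 = $682.50. That would push OOP to $3,463.80, over the $2,900 cap, so patient pays $2,900 − $2,781.30 = $118.70.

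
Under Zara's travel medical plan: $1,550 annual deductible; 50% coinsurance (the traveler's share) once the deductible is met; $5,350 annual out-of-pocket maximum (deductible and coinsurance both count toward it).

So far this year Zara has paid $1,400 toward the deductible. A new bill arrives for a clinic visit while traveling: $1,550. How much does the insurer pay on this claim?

$1,400 of the $1,550 deductible is already met, leaving $150.
After the $150 deductible portion, $1,550 − $150 = $1,400 is subject to coinsurance.
Traveler's 50% share of $1,400 is $700.
That puts the traveler's cost at $150 + $700 = $850 before any cap.
Total out-of-pocket so far would be $1,400 + $850 = $2,250, below the $5,350 cap — no reduction.
Insurer pays the balance: $1,550 − $850 = $700.

$700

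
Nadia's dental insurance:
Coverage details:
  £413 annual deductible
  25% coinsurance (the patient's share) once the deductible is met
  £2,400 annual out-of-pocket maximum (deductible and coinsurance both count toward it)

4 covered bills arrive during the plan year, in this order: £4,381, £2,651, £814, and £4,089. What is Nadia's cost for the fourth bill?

£128.75

Bill 1, £4,381: £413 finishes the deductible; £3,968 goes to coinsurance; patient's 25% is £992. Patient owes £1,405 (running OOP £1,405).
Bill 2, £2,651: deductible met; 25% of £2,651 = £662.75. Cost to patient: £662.75. OOP to date £2,067.75.
Bill 3, £814: deductible already satisfied, so patient's share is 25% × £814 = £203.50. Patient owes £203.50 (running OOP £2,271.25).
Bill 4, £4,089: 25% coinsurance on £4,089 = £1,022.25. Adding that to £2,271.25 gives £3,293.50, past the £2,400 cap; patient pays only £2,400 − £2,271.25 = £128.75.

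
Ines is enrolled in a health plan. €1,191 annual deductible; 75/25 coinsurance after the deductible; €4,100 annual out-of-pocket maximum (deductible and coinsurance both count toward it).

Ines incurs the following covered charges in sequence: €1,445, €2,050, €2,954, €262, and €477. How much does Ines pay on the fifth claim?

€119.25

Bill 1, €1,445: €1,191 finishes the deductible; €254 goes to coinsurance; coinsurance €254 × 25% = €63.50. Patient pays €1,254.50; OOP now €1,254.50.
Bill 2, €2,050: deductible already satisfied, so patient's share is 25% × €2,050 = €512.50. Cost to patient: €512.50. OOP to date €1,767.
Bill 3, €2,954: deductible already satisfied, so patient's share is 25% × €2,954 = €738.50. Patient owes €738.50 (running OOP €2,505.50).
Bill 4, €262: deductible met; 25% of €262 = €65.50. Patient owes €65.50 (running OOP €2,571).
Bill 5, €477: deductible already satisfied, so patient's share is 25% × €477 = €119.25. Patient pays €119.25; OOP now €2,690.25.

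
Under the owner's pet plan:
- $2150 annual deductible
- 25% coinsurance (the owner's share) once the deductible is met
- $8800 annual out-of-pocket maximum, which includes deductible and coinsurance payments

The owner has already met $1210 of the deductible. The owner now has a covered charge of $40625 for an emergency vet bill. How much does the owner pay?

$7590

$1210 of the $2150 deductible is already met, leaving $940.
The remaining $39685 (= $40625 − $940) moves to coinsurance.
25% of $39685 = $9921.25 falls to the owner.
So the owner owes $940 + $9921.25 = $10861.25 before any cap.
Adding $10861.25 to the $1210 already spent would give $12071.25, which exceeds the $8800 cap; the owner pays just $8800 − $1210 = $7590.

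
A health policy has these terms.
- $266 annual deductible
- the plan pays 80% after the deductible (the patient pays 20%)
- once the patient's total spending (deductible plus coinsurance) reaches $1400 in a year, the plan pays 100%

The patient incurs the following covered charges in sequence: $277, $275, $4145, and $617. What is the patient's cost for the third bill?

$829

Claim 1 — $277: $266 finishes the deductible; $11 goes to coinsurance; 20% of $11 = $2.20. Patient pays $268.20; OOP now $268.20.
Claim 2 — $275: 20% coinsurance on $275 = $55. Patient pays $55; OOP now $323.20.
Claim 3 — $4145: deductible met; 20% of $4145 = $829. Cost to patient: $829. OOP to date $1152.20.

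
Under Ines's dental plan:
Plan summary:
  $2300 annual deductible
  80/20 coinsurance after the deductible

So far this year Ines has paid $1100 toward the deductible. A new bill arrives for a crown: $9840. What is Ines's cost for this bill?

$1100 of the $2300 deductible is already met, leaving $1200.
That leaves $9840 − $1200 = $8640 for coinsurance.
20% of $8640 = $1728 falls to the patient.
That puts the patient's cost at $1200 + $1728 = $2928.

$2928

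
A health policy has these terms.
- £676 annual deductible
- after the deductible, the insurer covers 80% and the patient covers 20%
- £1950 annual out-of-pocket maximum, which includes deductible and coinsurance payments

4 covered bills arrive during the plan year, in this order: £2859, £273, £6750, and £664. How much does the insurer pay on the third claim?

#1 (£2859): deductible takes £676, £2183 remains; 20% of £2183 = £436.60. Patient pays £1112.60; OOP now £1112.60. Plan pays £2859 − £1112.60 = £1746.40.
#2 (£273): 20% coinsurance on £273 = £54.60. Patient pays £54.60; OOP now £1167.20. Insurer: £273 − £54.60 = £218.40.
#3 (£6750): deductible met; 20% of £6750 = £1350. That would push OOP to £2517.20, over the £1950 cap, so patient pays £1950 − £1167.20 = £782.80. Plan pays £6750 − £782.80 = £5967.20.

£5967.20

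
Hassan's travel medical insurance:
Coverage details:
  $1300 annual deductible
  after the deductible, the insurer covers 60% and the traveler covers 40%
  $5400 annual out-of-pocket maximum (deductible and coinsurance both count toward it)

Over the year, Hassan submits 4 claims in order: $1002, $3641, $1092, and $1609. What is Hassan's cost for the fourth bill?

#1 ($1002): fully absorbed by the deductible. Traveler pays $1002; OOP now $1002.
#2 ($3641): $298 finishes the deductible; $3343 goes to coinsurance; coinsurance $3343 × 40% = $1337.20. Traveler pays $1635.20; OOP now $2637.20.
#3 ($1092): deductible already satisfied, so traveler's share is 40% × $1092 = $436.80. Cost to traveler: $436.80. OOP to date $3074.
#4 ($1609): deductible met; 40% of $1609 = $643.60. Traveler pays $643.60; OOP now $3717.60.

$643.60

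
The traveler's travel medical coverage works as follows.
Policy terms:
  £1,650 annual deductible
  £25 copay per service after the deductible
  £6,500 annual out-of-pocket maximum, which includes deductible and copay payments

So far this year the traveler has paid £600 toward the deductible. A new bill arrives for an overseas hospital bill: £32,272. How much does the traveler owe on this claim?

£1,075

Remaining deductible: £1,650 − £600 = £1,050.
After the £1,050 deductible portion, £32,272 − £1,050 = £31,222 is subject to the copay.
Copay on this service: £25.
That puts the traveler's cost at £1,050 + £25 = £1,075 before any cap.
Total out-of-pocket so far would be £600 + £1,075 = £1,675, below the £6,500 cap — no reduction.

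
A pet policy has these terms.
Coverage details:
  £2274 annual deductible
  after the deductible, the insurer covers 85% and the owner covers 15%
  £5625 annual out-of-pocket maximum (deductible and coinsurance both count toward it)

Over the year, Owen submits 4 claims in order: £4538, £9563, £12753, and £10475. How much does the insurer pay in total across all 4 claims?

£31704

Claim 1 (£4538): deductible takes £2274, £2264 remains; 15% of £2264 = £339.60. Cost to owner: £2613.60. OOP to date £2613.60. Plan pays £4538 − £2613.60 = £1924.40.
Claim 2 (£9563): deductible already satisfied, so owner's share is 15% × £9563 = £1434.45. Cost to owner: £1434.45. OOP to date £4048.05. Insurer: £9563 − £1434.45 = £8128.55.
Claim 3 (£12753): 15% coinsurance on £12753 = £1912.95. Adding that to £4048.05 gives £5961, past the £5625 cap; owner pays only £5625 − £4048.05 = £1576.95. Plan pays £12753 − £1576.95 = £11176.05.
Claim 4 (£10475): deductible already satisfied, so owner's share is 15% × £10475 = £1571.25. That would push OOP to £7196.25, over the £5625 cap, so owner pays £5625 − £5625 = £0. Plan pays £10475 − £0 = £10475.
Insurer total = bills − owner's total = £37329 − £5625 = £31704.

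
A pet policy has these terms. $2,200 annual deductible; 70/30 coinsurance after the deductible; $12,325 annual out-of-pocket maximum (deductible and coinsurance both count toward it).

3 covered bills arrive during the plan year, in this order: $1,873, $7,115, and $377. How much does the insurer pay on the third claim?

$263.90

Claim 1 — $1,873: entire amount goes to the deductible. Owner pays $1,873; OOP now $1,873. Insurer: $1,873 − $1,873 = $0.
Claim 2 — $7,115: $327 finishes the deductible; $6,788 goes to coinsurance; 30% of $6,788 = $2,036.40. Cost to owner: $2,363.40. OOP to date $4,236.40. Plan pays $7,115 − $2,363.40 = $4,751.60.
Claim 3 — $377: 30% coinsurance on $377 = $113.10. Owner owes $113.10 (running OOP $4,349.50). Plan pays $377 − $113.10 = $263.90.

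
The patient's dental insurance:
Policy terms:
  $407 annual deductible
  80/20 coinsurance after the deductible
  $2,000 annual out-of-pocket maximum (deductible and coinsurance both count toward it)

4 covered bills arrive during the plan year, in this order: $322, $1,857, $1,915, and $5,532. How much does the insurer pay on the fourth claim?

$4,676.40

Bill 1, $322: all of it applies to the deductible. Patient pays $322; OOP now $322. Insurer: $322 − $322 = $0.
Bill 2, $1,857: $85 to deductible, leaving $1,772; patient's 20% is $354.40. Patient pays $439.40; OOP now $761.40. Plan pays $1,857 − $439.40 = $1,417.60.
Bill 3, $1,915: deductible met; 20% of $1,915 = $383. Patient pays $383; OOP now $1,144.40. Insurer: $1,915 − $383 = $1,532.
Bill 4, $5,532: 20% coinsurance on $5,532 = $1,106.40. Adding that to $1,144.40 gives $2,250.80, past the $2,000 cap; patient pays only $2,000 − $1,144.40 = $855.60. Plan pays $5,532 − $855.60 = $4,676.40.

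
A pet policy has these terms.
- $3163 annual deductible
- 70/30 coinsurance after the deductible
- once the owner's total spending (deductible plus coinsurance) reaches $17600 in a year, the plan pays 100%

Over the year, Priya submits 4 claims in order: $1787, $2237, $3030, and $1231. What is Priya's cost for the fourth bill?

$369.30

Claim 1 — $1787: all of it applies to the deductible. Cost to owner: $1787. OOP to date $1787.
Claim 2 — $2237: $1376 to deductible, leaving $861; owner's 30% is $258.30. Owner pays $1634.30; OOP now $3421.30.
Claim 3 — $3030: deductible already satisfied, so owner's share is 30% × $3030 = $909. Owner pays $909; OOP now $4330.30.
Claim 4 — $1231: deductible met; 30% of $1231 = $369.30. Cost to owner: $369.30. OOP to date $4699.60.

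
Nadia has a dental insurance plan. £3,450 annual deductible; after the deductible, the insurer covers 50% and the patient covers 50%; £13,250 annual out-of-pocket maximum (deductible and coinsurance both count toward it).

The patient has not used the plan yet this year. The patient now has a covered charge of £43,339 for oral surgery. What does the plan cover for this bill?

The full £3,450 deductible is still open; £3,450 of this bill applies to it.
After the £3,450 deductible portion, £43,339 − £3,450 = £39,889 is subject to coinsurance.
50% of £39,889 = £19,944.50 falls to the patient.
Patient responsibility before any cap: £3,450 + £19,944.50 = £23,394.50.
Adding £23,394.50 to the £0 already spent would give £23,394.50, which exceeds the £13,250 cap; the patient pays just £13,250 − £0 = £13,250.
Insurer pays the balance: £43,339 − £13,250 = £30,089.

£30,089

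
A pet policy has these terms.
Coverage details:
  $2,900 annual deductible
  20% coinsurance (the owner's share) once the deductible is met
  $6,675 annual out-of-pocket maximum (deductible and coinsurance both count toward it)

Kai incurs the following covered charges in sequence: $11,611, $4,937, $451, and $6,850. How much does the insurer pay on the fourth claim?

Claim 1 — $11,611: deductible takes $2,900, $8,711 remains; 20% of $8,711 = $1,742.20. Cost to owner: $4,642.20. OOP to date $4,642.20. Insurer: $11,611 − $4,642.20 = $6,968.80.
Claim 2 — $4,937: deductible already satisfied, so owner's share is 20% × $4,937 = $987.40. Owner pays $987.40; OOP now $5,629.60. Insurer: $4,937 − $987.40 = $3,949.60.
Claim 3 — $451: deductible already satisfied, so owner's share is 20% × $451 = $90.20. Cost to owner: $90.20. OOP to date $5,719.80. Plan pays $451 − $90.20 = $360.80.
Claim 4 — $6,850: deductible met; 20% of $6,850 = $1,370. OOP would hit $7,089.80 > $6,675, so the cap limits the owner to $6,675 − $5,719.80 = $955.20. Insurer: $6,850 − $955.20 = $5,894.80.

$5,894.80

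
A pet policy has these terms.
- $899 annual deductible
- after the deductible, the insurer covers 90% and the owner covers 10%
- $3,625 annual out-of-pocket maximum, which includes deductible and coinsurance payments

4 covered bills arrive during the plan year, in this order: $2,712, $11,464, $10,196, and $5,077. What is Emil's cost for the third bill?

$1,019.60

#1 ($2,712): $899 finishes the deductible; $1,813 goes to coinsurance; owner's 10% is $181.30. Owner pays $1,080.30; OOP now $1,080.30.
#2 ($11,464): deductible met; 10% of $11,464 = $1,146.40. Cost to owner: $1,146.40. OOP to date $2,226.70.
#3 ($10,196): deductible met; 10% of $10,196 = $1,019.60. Owner owes $1,019.60 (running OOP $3,246.30).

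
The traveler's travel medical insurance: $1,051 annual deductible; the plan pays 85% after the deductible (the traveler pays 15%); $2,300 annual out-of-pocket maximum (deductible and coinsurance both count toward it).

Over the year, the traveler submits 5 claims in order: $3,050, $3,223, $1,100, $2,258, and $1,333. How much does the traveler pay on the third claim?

$165

Claim 1 ($3,050): $1,051 finishes the deductible; $1,999 goes to coinsurance; coinsurance $1,999 × 15% = $299.85. Cost to traveler: $1,350.85. OOP to date $1,350.85.
Claim 2 ($3,223): deductible met; 15% of $3,223 = $483.45. Traveler owes $483.45 (running OOP $1,834.30).
Claim 3 ($1,100): 15% coinsurance on $1,100 = $165. Traveler pays $165; OOP now $1,999.30.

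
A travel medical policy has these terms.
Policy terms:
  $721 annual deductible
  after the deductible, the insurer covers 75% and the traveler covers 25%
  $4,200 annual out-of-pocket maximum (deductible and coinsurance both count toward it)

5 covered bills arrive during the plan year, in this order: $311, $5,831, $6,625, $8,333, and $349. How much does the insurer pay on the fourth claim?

#1 ($311): entire amount goes to the deductible. Traveler pays $311; OOP now $311. Insurer: $311 − $311 = $0.
#2 ($5,831): deductible takes $410, $5,421 remains; traveler's 25% is $1,355.25. Traveler owes $1,765.25 (running OOP $2,076.25). Insurer: $5,831 − $1,765.25 = $4,065.75.
#3 ($6,625): deductible already satisfied, so traveler's share is 25% × $6,625 = $1,656.25. Traveler pays $1,656.25; OOP now $3,732.50. Plan pays $6,625 − $1,656.25 = $4,968.75.
#4 ($8,333): deductible met; 25% of $8,333 = $2,083.25. That would push OOP to $5,815.75, over the $4,200 cap, so traveler pays $4,200 − $3,732.50 = $467.50. Insurer: $8,333 − $467.50 = $7,865.50.

$7,865.50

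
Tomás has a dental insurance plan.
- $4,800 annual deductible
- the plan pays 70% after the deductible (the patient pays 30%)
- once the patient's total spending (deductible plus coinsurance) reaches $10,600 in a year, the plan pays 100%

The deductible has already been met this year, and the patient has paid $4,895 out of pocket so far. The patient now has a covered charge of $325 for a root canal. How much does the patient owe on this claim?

$97.50

With the deductible met, the entire $325 is subject to coinsurance.
Patient's 30% share of $325 is $97.50.
Total out-of-pocket so far would be $4,895 + $97.50 = $4,992.50, below the $10,600 cap — no reduction.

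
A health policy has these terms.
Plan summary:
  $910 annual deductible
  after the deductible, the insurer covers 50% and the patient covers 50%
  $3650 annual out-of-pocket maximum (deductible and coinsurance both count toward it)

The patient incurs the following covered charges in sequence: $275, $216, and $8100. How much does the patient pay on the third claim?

$3159

Claim 1 ($275): fully absorbed by the deductible. Cost to patient: $275. OOP to date $275.
Claim 2 ($216): entire amount goes to the deductible. Cost to patient: $216. OOP to date $491.
Claim 3 ($8100): deductible takes $419, $7681 remains; 50% of $7681 = $3840.50. Together that's $419 + $3840.50 = $4259.50. That would push OOP to $4750.50, over the $3650 cap, so patient pays $3650 − $491 = $3159.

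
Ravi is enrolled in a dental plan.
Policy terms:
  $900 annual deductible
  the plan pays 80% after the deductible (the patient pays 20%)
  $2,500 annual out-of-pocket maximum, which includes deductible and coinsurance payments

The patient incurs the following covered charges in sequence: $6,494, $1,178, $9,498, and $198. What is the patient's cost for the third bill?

Claim 1 — $6,494: $900 finishes the deductible; $5,594 goes to coinsurance; patient's 20% is $1,118.80. Patient owes $2,018.80 (running OOP $2,018.80).
Claim 2 — $1,178: 20% coinsurance on $1,178 = $235.60. Patient owes $235.60 (running OOP $2,254.40).
Claim 3 — $9,498: 20% coinsurance on $9,498 = $1,899.60. That would push OOP to $4,154, over the $2,500 cap, so patient pays $2,500 − $2,254.40 = $245.60.

$245.60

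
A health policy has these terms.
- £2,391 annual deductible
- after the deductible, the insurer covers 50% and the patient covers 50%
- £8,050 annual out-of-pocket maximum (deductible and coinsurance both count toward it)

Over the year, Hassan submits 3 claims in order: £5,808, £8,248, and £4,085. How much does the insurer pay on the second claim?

£4,297.50

Claim 1 (£5,808): deductible takes £2,391, £3,417 remains; coinsurance £3,417 × 50% = £1,708.50. Patient pays £4,099.50; OOP now £4,099.50. Insurer: £5,808 − £4,099.50 = £1,708.50.
Claim 2 (£8,248): deductible met; 50% of £8,248 = £4,124. OOP would hit £8,223.50 > £8,050, so the cap limits the patient to £8,050 − £4,099.50 = £3,950.50. Plan pays £8,248 − £3,950.50 = £4,297.50.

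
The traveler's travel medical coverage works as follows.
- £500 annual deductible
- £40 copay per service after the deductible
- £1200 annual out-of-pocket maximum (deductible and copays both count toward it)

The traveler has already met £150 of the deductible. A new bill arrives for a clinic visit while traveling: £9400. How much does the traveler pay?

£150 of the £500 deductible is already met, leaving £350.
After the £350 deductible portion, £9400 − £350 = £9050 is subject to the copay.
Copay on this service: £40.
So the traveler owes £350 + £40 = £390 before any cap.
Total out-of-pocket so far would be £150 + £390 = £540, below the £1200 cap — no reduction.

£390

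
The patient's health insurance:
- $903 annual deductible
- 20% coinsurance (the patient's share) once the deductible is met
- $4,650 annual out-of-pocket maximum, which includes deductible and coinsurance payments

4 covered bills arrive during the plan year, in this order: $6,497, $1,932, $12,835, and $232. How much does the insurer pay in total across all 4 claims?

Claim 1 ($6,497): deductible takes $903, $5,594 remains; 20% of $5,594 = $1,118.80. Patient owes $2,021.80 (running OOP $2,021.80). Plan pays $6,497 − $2,021.80 = $4,475.20.
Claim 2 ($1,932): deductible met; 20% of $1,932 = $386.40. Cost to patient: $386.40. OOP to date $2,408.20. Insurer: $1,932 − $386.40 = $1,545.60.
Claim 3 ($12,835): deductible already satisfied, so patient's share is 20% × $12,835 = $2,567. That would push OOP to $4,975.20, over the $4,650 cap, so patient pays $4,650 − $2,408.20 = $2,241.80. Plan pays $12,835 − $2,241.80 = $10,593.20.
Claim 4 ($232): deductible met; 20% of $232 = $46.40. That would push OOP to $4,696.40, over the $4,650 cap, so patient pays $4,650 − $4,650 = $0. Insurer: $232 − $0 = $232.
Insurer total: $4,475.20 + $1,545.60 + $10,593.20 + $232 = $16,846.

$16,846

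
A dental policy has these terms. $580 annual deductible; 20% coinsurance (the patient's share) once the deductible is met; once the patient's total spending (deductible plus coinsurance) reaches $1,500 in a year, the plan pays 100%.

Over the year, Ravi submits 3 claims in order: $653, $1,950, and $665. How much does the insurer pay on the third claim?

Claim 1 — $653: $580 to deductible, leaving $73; 20% of $73 = $14.60. Cost to patient: $594.60. OOP to date $594.60. Insurer: $653 − $594.60 = $58.40.
Claim 2 — $1,950: deductible already satisfied, so patient's share is 20% × $1,950 = $390. Patient pays $390; OOP now $984.60. Plan pays $1,950 − $390 = $1,560.
Claim 3 — $665: deductible already satisfied, so patient's share is 20% × $665 = $133. Patient owes $133 (running OOP $1,117.60). Plan pays $665 − $133 = $532.

$532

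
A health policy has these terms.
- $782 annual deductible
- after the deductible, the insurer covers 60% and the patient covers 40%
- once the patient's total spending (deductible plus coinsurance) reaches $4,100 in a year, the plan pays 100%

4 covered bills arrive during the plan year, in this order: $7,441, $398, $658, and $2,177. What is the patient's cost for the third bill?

Claim 1 ($7,441): $782 to deductible, leaving $6,659; coinsurance $6,659 × 40% = $2,663.60. Patient owes $3,445.60 (running OOP $3,445.60).
Claim 2 ($398): deductible met; 40% of $398 = $159.20. Cost to patient: $159.20. OOP to date $3,604.80.
Claim 3 ($658): deductible already satisfied, so patient's share is 40% × $658 = $263.20. Cost to patient: $263.20. OOP to date $3,868.

$263.20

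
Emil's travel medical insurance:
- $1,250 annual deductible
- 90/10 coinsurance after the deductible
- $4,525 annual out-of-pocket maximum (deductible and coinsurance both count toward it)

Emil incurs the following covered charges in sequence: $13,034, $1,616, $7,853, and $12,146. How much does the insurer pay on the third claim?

$7,067.70

Claim 1 — $13,034: deductible takes $1,250, $11,784 remains; 10% of $11,784 = $1,178.40. Traveler owes $2,428.40 (running OOP $2,428.40). Insurer: $13,034 − $2,428.40 = $10,605.60.
Claim 2 — $1,616: 10% coinsurance on $1,616 = $161.60. Traveler owes $161.60 (running OOP $2,590). Insurer: $1,616 − $161.60 = $1,454.40.
Claim 3 — $7,853: 10% coinsurance on $7,853 = $785.30. Traveler owes $785.30 (running OOP $3,375.30). Plan pays $7,853 − $785.30 = $7,067.70.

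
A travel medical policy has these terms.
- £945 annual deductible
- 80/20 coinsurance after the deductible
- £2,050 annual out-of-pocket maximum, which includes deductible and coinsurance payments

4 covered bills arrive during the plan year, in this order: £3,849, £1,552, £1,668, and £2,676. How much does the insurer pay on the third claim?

£1,454.20

Claim 1 (£3,849): £945 to deductible, leaving £2,904; traveler's 20% is £580.80. Traveler owes £1,525.80 (running OOP £1,525.80). Insurer: £3,849 − £1,525.80 = £2,323.20.
Claim 2 (£1,552): deductible already satisfied, so traveler's share is 20% × £1,552 = £310.40. Traveler owes £310.40 (running OOP £1,836.20). Insurer: £1,552 − £310.40 = £1,241.60.
Claim 3 (£1,668): 20% coinsurance on £1,668 = £333.60. OOP would hit £2,169.80 > £2,050, so the cap limits the traveler to £2,050 − £1,836.20 = £213.80. Insurer: £1,668 − £213.80 = £1,454.20.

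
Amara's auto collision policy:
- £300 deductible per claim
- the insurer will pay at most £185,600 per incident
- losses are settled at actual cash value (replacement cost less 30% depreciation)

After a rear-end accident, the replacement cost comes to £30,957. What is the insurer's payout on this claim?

£21,369.90

At 30% depreciation, ACV = £30,957 − £9,287.10 = £21,669.90.
Subtract the deductible: £21,669.90 − £300 = £21,369.90.
£21,369.90 ≤ £185,600, so the limit doesn't bind; insurer pays £21,369.90.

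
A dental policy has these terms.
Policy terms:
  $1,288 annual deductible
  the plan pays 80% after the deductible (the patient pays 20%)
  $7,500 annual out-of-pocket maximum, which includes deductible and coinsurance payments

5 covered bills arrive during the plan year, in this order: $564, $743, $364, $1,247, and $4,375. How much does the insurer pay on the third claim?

$291.20

Claim 1 ($564): fully absorbed by the deductible. Cost to patient: $564. OOP to date $564. Insurer: $564 − $564 = $0.
Claim 2 ($743): $724 to deductible, leaving $19; coinsurance $19 × 20% = $3.80. Cost to patient: $727.80. OOP to date $1,291.80. Plan pays $743 − $727.80 = $15.20.
Claim 3 ($364): deductible met; 20% of $364 = $72.80. Patient pays $72.80; OOP now $1,364.60. Plan pays $364 − $72.80 = $291.20.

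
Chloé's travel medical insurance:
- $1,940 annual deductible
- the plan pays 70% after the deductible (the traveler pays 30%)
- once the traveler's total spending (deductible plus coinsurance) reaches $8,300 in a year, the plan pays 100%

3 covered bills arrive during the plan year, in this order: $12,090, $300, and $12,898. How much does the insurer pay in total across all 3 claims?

#1 ($12,090): $1,940 finishes the deductible; $10,150 goes to coinsurance; 30% of $10,150 = $3,045. Cost to traveler: $4,985. OOP to date $4,985. Plan pays $12,090 − $4,985 = $7,105.
#2 ($300): 30% coinsurance on $300 = $90. Traveler owes $90 (running OOP $5,075). Plan pays $300 − $90 = $210.
#3 ($12,898): deductible met; 30% of $12,898 = $3,869.40. That would push OOP to $8,944.40, over the $8,300 cap, so traveler pays $8,300 − $5,075 = $3,225. Insurer: $12,898 − $3,225 = $9,673.
Insurer total = bills − traveler's total = $25,288 − $8,300 = $16,988.

$16,988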